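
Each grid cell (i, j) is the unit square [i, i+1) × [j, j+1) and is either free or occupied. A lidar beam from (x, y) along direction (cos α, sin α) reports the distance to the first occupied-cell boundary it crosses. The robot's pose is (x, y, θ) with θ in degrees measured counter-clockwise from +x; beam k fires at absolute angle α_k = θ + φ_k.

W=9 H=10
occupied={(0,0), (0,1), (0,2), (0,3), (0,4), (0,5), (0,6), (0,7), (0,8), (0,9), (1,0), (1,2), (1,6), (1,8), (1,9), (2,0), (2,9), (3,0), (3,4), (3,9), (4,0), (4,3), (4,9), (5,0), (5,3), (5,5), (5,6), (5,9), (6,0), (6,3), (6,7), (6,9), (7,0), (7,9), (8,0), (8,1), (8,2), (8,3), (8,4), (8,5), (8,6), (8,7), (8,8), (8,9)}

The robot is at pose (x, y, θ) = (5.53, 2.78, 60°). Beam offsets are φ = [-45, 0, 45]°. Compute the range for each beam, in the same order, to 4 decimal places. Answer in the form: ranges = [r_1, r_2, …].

ranges = [0.8500, 0.2540, 0.2278]

beam 1: φ=-45°, α=15°
  cosα=0.9659 sinα=0.2588 | (5,2) | tMaxX 0.4866 tMaxY 0.8500 | tΔX 1.0353 tΔY 3.8637
    t=0.4866 [x] (6,2)
    t=0.8500 [y] (6,3) — stop
  → r_1 = 0.8500
beam 2: φ=0°, α=60°
  cosα=0.5000 sinα=0.8660 | (5,2) | tMaxX 0.9400 tMaxY 0.2540 | tΔX 2.0000 tΔY 1.1547
    t=0.2540 [y] (5,3) — stop
  → r_2 = 0.2540
beam 3: φ=45°, α=105°
  cosα=-0.2588 sinα=0.9659 | (5,2) | tMaxX 2.0478 tMaxY 0.2278 | tΔX 3.8637 tΔY 1.0353
    t=0.2278 [y] (5,3) — stop
  → r_3 = 0.2278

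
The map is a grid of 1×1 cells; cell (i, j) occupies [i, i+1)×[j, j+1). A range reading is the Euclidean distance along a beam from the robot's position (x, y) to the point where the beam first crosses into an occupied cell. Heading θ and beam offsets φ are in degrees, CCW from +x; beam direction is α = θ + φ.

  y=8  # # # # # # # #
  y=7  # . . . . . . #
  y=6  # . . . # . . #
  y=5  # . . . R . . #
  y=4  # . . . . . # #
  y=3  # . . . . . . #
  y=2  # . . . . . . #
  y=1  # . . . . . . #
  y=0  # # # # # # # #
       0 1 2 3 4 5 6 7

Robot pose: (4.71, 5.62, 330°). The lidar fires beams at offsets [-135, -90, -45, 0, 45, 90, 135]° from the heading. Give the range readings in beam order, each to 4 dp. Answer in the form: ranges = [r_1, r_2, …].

ranges = [3.8409, 5.3347, 4.7830, 1.4896, 2.3708, 0.4388, 0.3934]

beam 1: φ=-135°, α=195°
  direction (-0.9659, -0.2588); cell (4,5); t to first gridline: x 0.7350, y 2.3955 (then +1.0353 / +3.8637)
    (3,5) via x @ 0.7350
    (2,5) via x @ 1.7703
    (2,4) via y @ 2.3955
    (1,4) via x @ 2.8056
    (0,4) via x @ 3.8409  # hit
  → r_1 = 3.8409
beam 2: φ=-90°, α=240°
  direction (-0.5000, -0.8660); cell (4,5); t to first gridline: x 1.4200, y 0.7159 (then +2.0000 / +1.1547)
    (4,4) via y @ 0.7159
    (3,4) via x @ 1.4200
    (3,3) via y @ 1.8706
    (3,2) via y @ 3.0253
    (2,2) via x @ 3.4200
    (2,1) via y @ 4.1800
    (2,0) via y @ 5.3347  # hit
  → r_2 = 5.3347
beam 3: φ=-45°, α=285°
  direction (0.2588, -0.9659); cell (4,5); t to first gridline: x 1.1205, y 0.6419 (then +3.8637 / +1.0353)
    (4,4) via y @ 0.6419
    (5,4) via x @ 1.1205
    (5,3) via y @ 1.6771
    (5,2) via y @ 2.7124
    (5,1) via y @ 3.7477
    (5,0) via y @ 4.7830  # hit
  → r_3 = 4.7830
beam 4: φ=0°, α=330°
  direction (0.8660, -0.5000); cell (4,5); t to first gridline: x 0.3349, y 1.2400 (then +1.1547 / +2.0000)
    (5,5) via x @ 0.3349
    (5,4) via y @ 1.2400
    (6,4) via x @ 1.4896  # hit
  → r_4 = 1.4896
beam 5: φ=45°, α=15°
  direction (0.9659, 0.2588); cell (4,5); t to first gridline: x 0.3002, y 1.4682 (then +1.0353 / +3.8637)
    (5,5) via x @ 0.3002
    (6,5) via x @ 1.3355
    (6,6) via y @ 1.4682
    (7,6) via x @ 2.3708  # hit
  → r_5 = 2.3708
beam 6: φ=90°, α=60°
  direction (0.5000, 0.8660); cell (4,5); t to first gridline: x 0.5800, y 0.4388 (then +2.0000 / +1.1547)
    (4,6) via y @ 0.4388  # hit
  → r_6 = 0.4388
beam 7: φ=135°, α=105°
  direction (-0.2588, 0.9659); cell (4,5); t to first gridline: x 2.7432, y 0.3934 (then +3.8637 / +1.0353)
    (4,6) via y @ 0.3934  # hit
  → r_7 = 0.3934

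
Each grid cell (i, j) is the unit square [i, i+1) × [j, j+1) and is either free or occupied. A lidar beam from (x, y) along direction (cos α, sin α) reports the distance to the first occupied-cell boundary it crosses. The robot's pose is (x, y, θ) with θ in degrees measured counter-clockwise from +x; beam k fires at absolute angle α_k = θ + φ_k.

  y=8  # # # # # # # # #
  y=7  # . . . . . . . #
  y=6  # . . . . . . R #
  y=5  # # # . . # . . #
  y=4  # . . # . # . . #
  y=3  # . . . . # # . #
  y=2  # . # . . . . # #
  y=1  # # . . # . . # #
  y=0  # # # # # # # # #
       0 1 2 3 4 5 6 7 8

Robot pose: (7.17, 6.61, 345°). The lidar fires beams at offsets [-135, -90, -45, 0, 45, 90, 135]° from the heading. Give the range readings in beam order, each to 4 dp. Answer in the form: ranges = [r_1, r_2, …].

beam 1: φ=-135°, α=210°
  dir = (cos 210°, sin 210°) = (-0.8660, -0.5000); from cell (7,6)
  next x-line at t=0.1963, next y-line at t=1.2200; Δt_x=1.1547, Δt_y=2.0000
    x: enter (6,6) at t=0.1963
    y: enter (6,5) at t=1.2200
    x: enter (5,5) at t=1.3510 ← occupied
  → r_1 = 1.3510
beam 2: φ=-90°, α=255°
  dir = (cos 255°, sin 255°) = (-0.2588, -0.9659); from cell (7,6)
  next x-line at t=0.6568, next y-line at t=0.6315; Δt_x=3.8637, Δt_y=1.0353
    y: enter (7,5) at t=0.6315
    x: enter (6,5) at t=0.6568
    y: enter (6,4) at t=1.6668
    y: enter (6,3) at t=2.7021 ← occupied
  → r_2 = 2.7021
beam 3: φ=-45°, α=300°
  dir = (cos 300°, sin 300°) = (0.5000, -0.8660); from cell (7,6)
  next x-line at t=1.6600, next y-line at t=0.7044; Δt_x=2.0000, Δt_y=1.1547
    y: enter (7,5) at t=0.7044
    x: enter (8,5) at t=1.6600 ← occupied
  → r_3 = 1.6600
beam 4: φ=0°, α=345°
  dir = (cos 345°, sin 345°) = (0.9659, -0.2588); from cell (7,6)
  next x-line at t=0.8593, next y-line at t=2.3569; Δt_x=1.0353, Δt_y=3.8637
    x: enter (8,6) at t=0.8593 ← occupied
  → r_4 = 0.8593
beam 5: φ=45°, α=30°
  dir = (cos 30°, sin 30°) = (0.8660, 0.5000); from cell (7,6)
  next x-line at t=0.9584, next y-line at t=0.7800; Δt_x=1.1547, Δt_y=2.0000
    y: enter (7,7) at t=0.7800
    x: enter (8,7) at t=0.9584 ← occupied
  → r_5 = 0.9584
beam 6: φ=90°, α=75°
  dir = (cos 75°, sin 75°) = (0.2588, 0.9659); from cell (7,6)
  next x-line at t=3.2069, next y-line at t=0.4038; Δt_x=3.8637, Δt_y=1.0353
    y: enter (7,7) at t=0.4038
    y: enter (7,8) at t=1.4390 ← occupied
  → r_6 = 1.4390
beam 7: φ=135°, α=120°
  dir = (cos 120°, sin 120°) = (-0.5000, 0.8660); from cell (7,6)
  next x-line at t=0.3400, next y-line at t=0.4503; Δt_x=2.0000, Δt_y=1.1547
    x: enter (6,6) at t=0.3400
    y: enter (6,7) at t=0.4503
    y: enter (6,8) at t=1.6050 ← occupied
  → r_7 = 1.6050

ranges = [1.3510, 2.7021, 1.6600, 0.8593, 0.9584, 1.4390, 1.6050]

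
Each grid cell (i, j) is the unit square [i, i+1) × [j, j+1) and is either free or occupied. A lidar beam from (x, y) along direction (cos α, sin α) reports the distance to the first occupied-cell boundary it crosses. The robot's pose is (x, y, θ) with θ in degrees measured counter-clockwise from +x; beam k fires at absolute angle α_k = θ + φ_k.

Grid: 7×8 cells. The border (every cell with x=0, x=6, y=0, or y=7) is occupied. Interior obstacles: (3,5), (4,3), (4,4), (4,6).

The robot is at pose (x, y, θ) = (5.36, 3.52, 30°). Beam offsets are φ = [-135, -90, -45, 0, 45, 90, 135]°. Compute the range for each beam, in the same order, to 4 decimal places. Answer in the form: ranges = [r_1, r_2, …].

beam 1: φ=-135°, α=255°
  dir = (cos 255°, sin 255°) = (-0.2588, -0.9659); from cell (5,3)
  next x-line at t=1.3909, next y-line at t=0.5383; Δt_x=3.8637, Δt_y=1.0353
    y: enter (5,2) at t=0.5383
    x: enter (4,2) at t=1.3909
    y: enter (4,1) at t=1.5736
    y: enter (4,0) at t=2.6089 ← occupied
  → r_1 = 2.6089
beam 2: φ=-90°, α=300°
  dir = (cos 300°, sin 300°) = (0.5000, -0.8660); from cell (5,3)
  next x-line at t=1.2800, next y-line at t=0.6004; Δt_x=2.0000, Δt_y=1.1547
    y: enter (5,2) at t=0.6004
    x: enter (6,2) at t=1.2800 ← occupied
  → r_2 = 1.2800
beam 3: φ=-45°, α=345°
  dir = (cos 345°, sin 345°) = (0.9659, -0.2588); from cell (5,3)
  next x-line at t=0.6626, next y-line at t=2.0091; Δt_x=1.0353, Δt_y=3.8637
    x: enter (6,3) at t=0.6626 ← occupied
  → r_3 = 0.6626
beam 4: φ=0°, α=30°
  dir = (cos 30°, sin 30°) = (0.8660, 0.5000); from cell (5,3)
  next x-line at t=0.7390, next y-line at t=0.9600; Δt_x=1.1547, Δt_y=2.0000
    x: enter (6,3) at t=0.7390 ← occupied
  → r_4 = 0.7390
beam 5: φ=45°, α=75°
  dir = (cos 75°, sin 75°) = (0.2588, 0.9659); from cell (5,3)
  next x-line at t=2.4728, next y-line at t=0.4969; Δt_x=3.8637, Δt_y=1.0353
    y: enter (5,4) at t=0.4969
    y: enter (5,5) at t=1.5322
    x: enter (6,5) at t=2.4728 ← occupied
  → r_5 = 2.4728
beam 6: φ=90°, α=120°
  dir = (cos 120°, sin 120°) = (-0.5000, 0.8660); from cell (5,3)
  next x-line at t=0.7200, next y-line at t=0.5543; Δt_x=2.0000, Δt_y=1.1547
    y: enter (5,4) at t=0.5543
    x: enter (4,4) at t=0.7200 ← occupied
  → r_6 = 0.7200
beam 7: φ=135°, α=165°
  dir = (cos 165°, sin 165°) = (-0.9659, 0.2588); from cell (5,3)
  next x-line at t=0.3727, next y-line at t=1.8546; Δt_x=1.0353, Δt_y=3.8637
    x: enter (4,3) at t=0.3727 ← occupied
  → r_7 = 0.3727

ranges = [2.6089, 1.2800, 0.6626, 0.7390, 2.4728, 0.7200, 0.3727]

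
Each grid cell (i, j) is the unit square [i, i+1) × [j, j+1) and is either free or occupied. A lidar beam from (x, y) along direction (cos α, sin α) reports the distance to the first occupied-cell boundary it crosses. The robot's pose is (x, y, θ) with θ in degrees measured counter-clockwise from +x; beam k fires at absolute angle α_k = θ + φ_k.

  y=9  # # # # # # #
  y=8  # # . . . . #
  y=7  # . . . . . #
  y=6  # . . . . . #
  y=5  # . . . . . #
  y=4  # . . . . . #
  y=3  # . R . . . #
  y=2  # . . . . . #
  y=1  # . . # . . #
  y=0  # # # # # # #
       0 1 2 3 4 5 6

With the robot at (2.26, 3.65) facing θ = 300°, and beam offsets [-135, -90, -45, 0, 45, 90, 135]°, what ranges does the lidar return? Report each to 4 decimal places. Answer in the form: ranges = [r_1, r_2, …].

beam 1: φ=-135°, α=165°
  cosα=-0.9659 sinα=0.2588 | (2,3) | tMaxX 0.2692 tMaxY 1.3523 | tΔX 1.0353 tΔY 3.8637
    t=0.2692 [x] (1,3)
    t=1.3044 [x] (0,3) — stop
  → r_1 = 1.3044
beam 2: φ=-90°, α=210°
  cosα=-0.8660 sinα=-0.5000 | (2,3) | tMaxX 0.3002 tMaxY 1.3000 | tΔX 1.1547 tΔY 2.0000
    t=0.3002 [x] (1,3)
    t=1.3000 [y] (1,2)
    t=1.4549 [x] (0,2) — stop
  → r_2 = 1.4549
beam 3: φ=-45°, α=255°
  cosα=-0.2588 sinα=-0.9659 | (2,3) | tMaxX 1.0046 tMaxY 0.6729 | tΔX 3.8637 tΔY 1.0353
    t=0.6729 [y] (2,2)
    t=1.0046 [x] (1,2)
    t=1.7082 [y] (1,1)
    t=2.7435 [y] (1,0) — stop
  → r_3 = 2.7435
beam 4: φ=0°, α=300°
  cosα=0.5000 sinα=-0.8660 | (2,3) | tMaxX 1.4800 tMaxY 0.7506 | tΔX 2.0000 tΔY 1.1547
    t=0.7506 [y] (2,2)
    t=1.4800 [x] (3,2)
    t=1.9053 [y] (3,1) — stop
  → r_4 = 1.9053
beam 5: φ=45°, α=345°
  cosα=0.9659 sinα=-0.2588 | (2,3) | tMaxX 0.7661 tMaxY 2.5114 | tΔX 1.0353 tΔY 3.8637
    t=0.7661 [x] (3,3)
    t=1.8014 [x] (4,3)
    t=2.5114 [y] (4,2)
    t=2.8367 [x] (5,2)
    t=3.8719 [x] (6,2) — stop
  → r_5 = 3.8719
beam 6: φ=90°, α=30°
  cosα=0.8660 sinα=0.5000 | (2,3) | tMaxX 0.8545 tMaxY 0.7000 | tΔX 1.1547 tΔY 2.0000
    t=0.7000 [y] (2,4)
    t=0.8545 [x] (3,4)
    t=2.0092 [x] (4,4)
    t=2.7000 [y] (4,5)
    t=3.1639 [x] (5,5)
    t=4.3186 [x] (6,5) — stop
  → r_6 = 4.3186
beam 7: φ=135°, α=75°
  cosα=0.2588 sinα=0.9659 | (2,3) | tMaxX 2.8591 tMaxY 0.3623 | tΔX 3.8637 tΔY 1.0353
    t=0.3623 [y] (2,4)
    t=1.3976 [y] (2,5)
    t=2.4329 [y] (2,6)
    t=2.8591 [x] (3,6)
    t=3.4682 [y] (3,7)
    t=4.5035 [y] (3,8)
    t=5.5387 [y] (3,9) — stop
  → r_7 = 5.5387

ranges = [1.3044, 1.4549, 2.7435, 1.9053, 3.8719, 4.3186, 5.5387]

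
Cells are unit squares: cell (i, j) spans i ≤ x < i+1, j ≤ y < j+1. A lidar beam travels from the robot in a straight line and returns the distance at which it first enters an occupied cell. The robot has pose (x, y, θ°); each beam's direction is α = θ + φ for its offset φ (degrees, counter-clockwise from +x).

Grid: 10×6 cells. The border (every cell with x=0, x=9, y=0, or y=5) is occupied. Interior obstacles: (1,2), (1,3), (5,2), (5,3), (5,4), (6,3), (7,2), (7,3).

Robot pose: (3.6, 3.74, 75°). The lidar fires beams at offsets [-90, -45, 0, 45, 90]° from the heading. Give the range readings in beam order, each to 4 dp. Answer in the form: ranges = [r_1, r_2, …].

ranges = [1.4494, 1.6166, 1.3044, 1.4549, 2.6917]

beam 1: φ=-90°, α=345°
  d=(0.9659,-0.2588)  start (3,3)  tX=0.4141 tY=2.8591  stride 1/|dx|=1.0353 1/|dy|=3.8637
    cross x-line → (4,3), t=0.4141
    cross x-line → (5,3), t=1.4494 (wall)
  → r_1 = 1.4494
beam 2: φ=-45°, α=30°
  d=(0.8660,0.5000)  start (3,3)  tX=0.4619 tY=0.5200  stride 1/|dx|=1.1547 1/|dy|=2.0000
    cross x-line → (4,3), t=0.4619
    cross y-line → (4,4), t=0.5200
    cross x-line → (5,4), t=1.6166 (wall)
  → r_2 = 1.6166
beam 3: φ=0°, α=75°
  d=(0.2588,0.9659)  start (3,3)  tX=1.5455 tY=0.2692  stride 1/|dx|=3.8637 1/|dy|=1.0353
    cross y-line → (3,4), t=0.2692
    cross y-line → (3,5), t=1.3044 (wall)
  → r_3 = 1.3044
beam 4: φ=45°, α=120°
  d=(-0.5000,0.8660)  start (3,3)  tX=1.2000 tY=0.3002  stride 1/|dx|=2.0000 1/|dy|=1.1547
    cross y-line → (3,4), t=0.3002
    cross x-line → (2,4), t=1.2000
    cross y-line → (2,5), t=1.4549 (wall)
  → r_4 = 1.4549
beam 5: φ=90°, α=165°
  d=(-0.9659,0.2588)  start (3,3)  tX=0.6212 tY=1.0046  stride 1/|dx|=1.0353 1/|dy|=3.8637
    cross x-line → (2,3), t=0.6212
    cross y-line → (2,4), t=1.0046
    cross x-line → (1,4), t=1.6564
    cross x-line → (0,4), t=2.6917 (wall)
  → r_5 = 2.6917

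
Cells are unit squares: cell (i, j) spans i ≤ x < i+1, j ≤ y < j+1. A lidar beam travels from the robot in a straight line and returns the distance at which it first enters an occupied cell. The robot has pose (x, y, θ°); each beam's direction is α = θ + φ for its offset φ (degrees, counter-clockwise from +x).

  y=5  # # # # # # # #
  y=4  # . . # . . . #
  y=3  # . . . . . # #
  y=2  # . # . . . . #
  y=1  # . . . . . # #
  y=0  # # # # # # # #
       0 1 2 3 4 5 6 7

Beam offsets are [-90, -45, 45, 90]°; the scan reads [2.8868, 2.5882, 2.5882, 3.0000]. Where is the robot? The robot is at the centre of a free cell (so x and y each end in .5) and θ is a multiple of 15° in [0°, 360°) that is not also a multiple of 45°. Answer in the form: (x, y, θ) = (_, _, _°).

(x, y, θ) = (3.5, 3.5, 240°)

Candidates: 20 free-cell centres × 16 headings = 320 poses. Raycast each; keep the one whose scan matches to 4 dp.
  (1.5, 2.5, 75°): beam 1 = 0.5176 ≠ 2.8868 ✗
  (2.5, 3.5, 15°): beam 1 = 0.5176 ≠ 2.8868 ✗
  (2.5, 1.5, 165°): beam 1 = 0.5176 ≠ 2.8868 ✗
  …
  (3.5, 3.5, 240°): r_1=2.8868, r_2=2.5882, r_3=2.5882, r_4=3.0000 — all match ✓
No second candidate reproduces the full scan.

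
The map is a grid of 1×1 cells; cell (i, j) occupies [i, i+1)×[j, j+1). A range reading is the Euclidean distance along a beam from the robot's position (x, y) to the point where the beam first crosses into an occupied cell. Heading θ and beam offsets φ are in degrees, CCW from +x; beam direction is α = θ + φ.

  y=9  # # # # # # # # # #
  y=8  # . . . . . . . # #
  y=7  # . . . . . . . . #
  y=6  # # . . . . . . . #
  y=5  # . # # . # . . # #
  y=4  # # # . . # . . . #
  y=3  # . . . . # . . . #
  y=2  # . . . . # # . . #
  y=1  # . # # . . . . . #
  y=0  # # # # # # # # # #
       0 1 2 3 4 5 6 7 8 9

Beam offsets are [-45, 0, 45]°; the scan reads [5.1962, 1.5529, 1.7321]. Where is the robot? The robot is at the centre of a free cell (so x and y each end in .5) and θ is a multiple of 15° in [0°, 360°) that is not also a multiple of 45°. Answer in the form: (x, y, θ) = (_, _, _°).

(x, y, θ) = (7.5, 4.5, 165°)

Enumerate (i+0.5, j+0.5, θ) over the 50 free cells and 16 admissible headings. For each, cast all 3 beams and compare to the given ranges.
  (4.5, 6.5, 195°): beam 1 = 4.0415 ≠ 5.1962 ✗
  (6.5, 3.5, 210°): beam 1 = 0.5176 ≠ 5.1962 ✗
  (1.5, 2.5, 120°): beam 1 = 1.5529 ≠ 5.1962 ✗
  (2.5, 2.5, 345°): beam 1 = 0.5774 ≠ 5.1962 ✗
  (6.5, 8.5, 255°): beam 1 = 5.0000 ≠ 5.1962 ✗
  …
  (7.5, 4.5, 165°): r_1=5.1962, r_2=1.5529, r_3=1.7321 — all match ✓
Unique over the lattice → pose = (7.5, 4.5, 165°).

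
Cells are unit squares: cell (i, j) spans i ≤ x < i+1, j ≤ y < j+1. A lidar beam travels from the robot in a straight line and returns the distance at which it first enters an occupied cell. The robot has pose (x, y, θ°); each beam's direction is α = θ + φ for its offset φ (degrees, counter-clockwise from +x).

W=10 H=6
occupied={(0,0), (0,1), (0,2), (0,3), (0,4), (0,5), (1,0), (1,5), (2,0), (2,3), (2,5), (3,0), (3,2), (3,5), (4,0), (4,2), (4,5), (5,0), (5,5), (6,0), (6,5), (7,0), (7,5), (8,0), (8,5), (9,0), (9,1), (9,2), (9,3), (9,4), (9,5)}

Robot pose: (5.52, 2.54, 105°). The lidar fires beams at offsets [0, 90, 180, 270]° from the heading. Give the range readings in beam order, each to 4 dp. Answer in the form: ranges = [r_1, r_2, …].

ranges = [2.5468, 0.5383, 1.5943, 3.6028]

beam 1: φ=0°, α=105°
  cosα=-0.2588 sinα=0.9659 | (5,2) | tMaxX 2.0091 tMaxY 0.4762 | tΔX 3.8637 tΔY 1.0353
    t=0.4762 [y] (5,3)
    t=1.5115 [y] (5,4)
    t=2.0091 [x] (4,4)
    t=2.5468 [y] (4,5) — stop
  → r_1 = 2.5468
beam 2: φ=90°, α=195°
  cosα=-0.9659 sinα=-0.2588 | (5,2) | tMaxX 0.5383 tMaxY 2.0864 | tΔX 1.0353 tΔY 3.8637
    t=0.5383 [x] (4,2) — stop
  → r_2 = 0.5383
beam 3: φ=180°, α=285°
  cosα=0.2588 sinα=-0.9659 | (5,2) | tMaxX 1.8546 tMaxY 0.5590 | tΔX 3.8637 tΔY 1.0353
    t=0.5590 [y] (5,1)
    t=1.5943 [y] (5,0) — stop
  → r_3 = 1.5943
beam 4: φ=270°, α=15°
  cosα=0.9659 sinα=0.2588 | (5,2) | tMaxX 0.4969 tMaxY 1.7773 | tΔX 1.0353 tΔY 3.8637
    t=0.4969 [x] (6,2)
    t=1.5322 [x] (7,2)
    t=1.7773 [y] (7,3)
    t=2.5675 [x] (8,3)
    t=3.6028 [x] (9,3) — stop
  → r_4 = 3.6028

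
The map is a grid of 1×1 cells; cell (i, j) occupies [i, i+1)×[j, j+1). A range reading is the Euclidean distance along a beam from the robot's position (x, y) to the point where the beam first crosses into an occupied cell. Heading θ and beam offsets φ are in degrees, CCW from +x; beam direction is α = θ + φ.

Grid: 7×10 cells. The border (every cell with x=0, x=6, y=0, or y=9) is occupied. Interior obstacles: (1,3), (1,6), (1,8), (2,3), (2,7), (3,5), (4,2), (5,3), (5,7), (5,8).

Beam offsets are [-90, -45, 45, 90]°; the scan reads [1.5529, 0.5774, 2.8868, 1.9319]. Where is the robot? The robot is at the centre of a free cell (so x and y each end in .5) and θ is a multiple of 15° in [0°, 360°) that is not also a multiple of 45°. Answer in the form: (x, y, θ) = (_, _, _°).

The pose lattice has 30·16 = 480 candidates. Test each by forward raycasting.
  (2.5, 1.5, 330°): beam 1 = 0.5774 ≠ 1.5529 ✗
  (3.5, 7.5, 285°): beam 1 = 0.5176 ≠ 1.5529 ✗
  (4.5, 4.5, 195°): beam 1 = 4.6587 ≠ 1.5529 ✗
  (4.5, 3.5, 285°): beam 3 = 0.5774 ≠ 2.8868 ✗
  …
  (3.5, 6.5, 285°): r_1=1.5529, r_2=0.5774, r_3=2.8868, r_4=1.9319 — all match ✓
No second candidate reproduces the full scan.

(x, y, θ) = (3.5, 6.5, 285°)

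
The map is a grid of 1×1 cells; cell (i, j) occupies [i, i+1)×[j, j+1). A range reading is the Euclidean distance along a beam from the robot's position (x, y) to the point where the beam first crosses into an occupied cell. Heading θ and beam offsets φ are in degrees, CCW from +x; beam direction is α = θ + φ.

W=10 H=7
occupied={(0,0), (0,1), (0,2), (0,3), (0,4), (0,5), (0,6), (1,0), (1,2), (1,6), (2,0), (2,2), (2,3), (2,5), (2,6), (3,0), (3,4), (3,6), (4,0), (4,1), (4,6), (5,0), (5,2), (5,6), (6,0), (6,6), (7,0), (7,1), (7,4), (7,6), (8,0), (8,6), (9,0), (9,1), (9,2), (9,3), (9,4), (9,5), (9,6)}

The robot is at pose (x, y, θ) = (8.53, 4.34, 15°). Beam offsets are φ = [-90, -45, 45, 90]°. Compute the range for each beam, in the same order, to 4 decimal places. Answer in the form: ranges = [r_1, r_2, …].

ranges = [1.8159, 0.5427, 0.9400, 1.7186]

beam 1: φ=-90°, α=285°
  direction (0.2588, -0.9659); cell (8,4); t to first gridline: x 1.8159, y 0.3520 (then +3.8637 / +1.0353)
    (8,3) via y @ 0.3520
    (8,2) via y @ 1.3873
    (9,2) via x @ 1.8159  # hit
  → r_1 = 1.8159
beam 2: φ=-45°, α=330°
  direction (0.8660, -0.5000); cell (8,4); t to first gridline: x 0.5427, y 0.6800 (then +1.1547 / +2.0000)
    (9,4) via x @ 0.5427  # hit
  → r_2 = 0.5427
beam 3: φ=45°, α=60°
  direction (0.5000, 0.8660); cell (8,4); t to first gridline: x 0.9400, y 0.7621 (then +2.0000 / +1.1547)
    (8,5) via y @ 0.7621
    (9,5) via x @ 0.9400  # hit
  → r_3 = 0.9400
beam 4: φ=90°, α=105°
  direction (-0.2588, 0.9659); cell (8,4); t to first gridline: x 2.0478, y 0.6833 (then +3.8637 / +1.0353)
    (8,5) via y @ 0.6833
    (8,6) via y @ 1.7186  # hit
  → r_4 = 1.7186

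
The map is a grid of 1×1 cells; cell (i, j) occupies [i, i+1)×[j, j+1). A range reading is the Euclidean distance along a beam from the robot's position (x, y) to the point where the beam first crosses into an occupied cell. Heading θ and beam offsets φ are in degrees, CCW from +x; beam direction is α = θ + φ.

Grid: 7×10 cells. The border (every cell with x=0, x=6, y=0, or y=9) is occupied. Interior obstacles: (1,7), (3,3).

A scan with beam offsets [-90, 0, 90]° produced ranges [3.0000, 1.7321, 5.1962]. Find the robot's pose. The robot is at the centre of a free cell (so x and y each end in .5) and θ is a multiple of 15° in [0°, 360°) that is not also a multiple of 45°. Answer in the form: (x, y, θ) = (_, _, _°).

Enumerate (i+0.5, j+0.5, θ) over the 38 free cells and 16 admissible headings. For each, cast all 3 beams and compare to the given ranges.
  (1.5, 6.5, 300°): beam 1 = 0.5774 ≠ 3.0000 ✗
  (2.5, 8.5, 255°): beam 1 = 1.5529 ≠ 3.0000 ✗
  (4.5, 4.5, 105°): beam 1 = 1.5529 ≠ 3.0000 ✗
  (5.5, 6.5, 195°): beam 1 = 2.5882 ≠ 3.0000 ✗
  …
  (4.5, 4.5, 30°): r_1=3.0000, r_2=1.7321, r_3=5.1962 — all match ✓
Unique over the lattice → pose = (4.5, 4.5, 30°).

(x, y, θ) = (4.5, 4.5, 30°)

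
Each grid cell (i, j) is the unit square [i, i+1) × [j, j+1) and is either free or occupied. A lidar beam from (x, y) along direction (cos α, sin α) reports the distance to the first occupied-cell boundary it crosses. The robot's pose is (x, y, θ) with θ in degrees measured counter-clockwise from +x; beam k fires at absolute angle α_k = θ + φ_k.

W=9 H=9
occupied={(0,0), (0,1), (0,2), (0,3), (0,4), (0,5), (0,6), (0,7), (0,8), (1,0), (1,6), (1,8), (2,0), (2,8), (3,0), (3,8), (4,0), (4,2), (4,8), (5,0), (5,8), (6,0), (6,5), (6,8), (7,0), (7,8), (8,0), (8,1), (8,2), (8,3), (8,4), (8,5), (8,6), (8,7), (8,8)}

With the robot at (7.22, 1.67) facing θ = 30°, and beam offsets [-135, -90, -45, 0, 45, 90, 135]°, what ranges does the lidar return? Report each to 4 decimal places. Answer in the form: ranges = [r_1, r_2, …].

ranges = [0.6936, 0.7736, 0.8075, 0.9007, 3.0137, 7.3093, 2.2983]

beam 1: φ=-135°, α=255°
  direction (-0.2588, -0.9659); cell (7,1); t to first gridline: x 0.8500, y 0.6936 (then +3.8637 / +1.0353)
    (7,0) via y @ 0.6936  # hit
  → r_1 = 0.6936
beam 2: φ=-90°, α=300°
  direction (0.5000, -0.8660); cell (7,1); t to first gridline: x 1.5600, y 0.7736 (then +2.0000 / +1.1547)
    (7,0) via y @ 0.7736  # hit
  → r_2 = 0.7736
beam 3: φ=-45°, α=345°
  direction (0.9659, -0.2588); cell (7,1); t to first gridline: x 0.8075, y 2.5887 (then +1.0353 / +3.8637)
    (8,1) via x @ 0.8075  # hit
  → r_3 = 0.8075
beam 4: φ=0°, α=30°
  direction (0.8660, 0.5000); cell (7,1); t to first gridline: x 0.9007, y 0.6600 (then +1.1547 / +2.0000)
    (7,2) via y @ 0.6600
    (8,2) via x @ 0.9007  # hit
  → r_4 = 0.9007
beam 5: φ=45°, α=75°
  direction (0.2588, 0.9659); cell (7,1); t to first gridline: x 3.0137, y 0.3416 (then +3.8637 / +1.0353)
    (7,2) via y @ 0.3416
    (7,3) via y @ 1.3769
    (7,4) via y @ 2.4122
    (8,4) via x @ 3.0137  # hit
  → r_5 = 3.0137
beam 6: φ=90°, α=120°
  direction (-0.5000, 0.8660); cell (7,1); t to first gridline: x 0.4400, y 0.3811 (then +2.0000 / +1.1547)
    (7,2) via y @ 0.3811
    (6,2) via x @ 0.4400
    (6,3) via y @ 1.5358
    (5,3) via x @ 2.4400
    (5,4) via y @ 2.6905
    (5,5) via y @ 3.8452
    (4,5) via x @ 4.4400
    (4,6) via y @ 4.9999
    (4,7) via y @ 6.1546
    (3,7) via x @ 6.4400
    (3,8) via y @ 7.3093  # hit
  → r_6 = 7.3093
beam 7: φ=135°, α=165°
  direction (-0.9659, 0.2588); cell (7,1); t to first gridline: x 0.2278, y 1.2750 (then +1.0353 / +3.8637)
    (6,1) via x @ 0.2278
    (5,1) via x @ 1.2630
    (5,2) via y @ 1.2750
    (4,2) via x @ 2.2983  # hit
  → r_7 = 2.2983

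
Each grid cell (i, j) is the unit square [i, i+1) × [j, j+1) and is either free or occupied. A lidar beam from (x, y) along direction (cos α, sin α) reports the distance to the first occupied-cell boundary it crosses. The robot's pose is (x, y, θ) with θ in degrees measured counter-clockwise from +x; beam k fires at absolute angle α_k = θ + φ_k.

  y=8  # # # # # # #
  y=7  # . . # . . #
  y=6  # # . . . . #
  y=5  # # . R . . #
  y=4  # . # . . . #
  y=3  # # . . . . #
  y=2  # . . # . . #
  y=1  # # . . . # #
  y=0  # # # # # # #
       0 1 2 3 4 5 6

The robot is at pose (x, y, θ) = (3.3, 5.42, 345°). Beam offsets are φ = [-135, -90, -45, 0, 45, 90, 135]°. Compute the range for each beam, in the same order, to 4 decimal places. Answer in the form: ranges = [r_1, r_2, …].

ranges = [0.8400, 1.1591, 3.9491, 2.7952, 3.1177, 1.6357, 2.9791]

beam 1: φ=-135°, α=210°
  cosα=-0.8660 sinα=-0.5000 | (3,5) | tMaxX 0.3464 tMaxY 0.8400 | tΔX 1.1547 tΔY 2.0000
    t=0.3464 [x] (2,5)
    t=0.8400 [y] (2,4) — stop
  → r_1 = 0.8400
beam 2: φ=-90°, α=255°
  cosα=-0.2588 sinα=-0.9659 | (3,5) | tMaxX 1.1591 tMaxY 0.4348 | tΔX 3.8637 tΔY 1.0353
    t=0.4348 [y] (3,4)
    t=1.1591 [x] (2,4) — stop
  → r_2 = 1.1591
beam 3: φ=-45°, α=300°
  cosα=0.5000 sinα=-0.8660 | (3,5) | tMaxX 1.4000 tMaxY 0.4850 | tΔX 2.0000 tΔY 1.1547
    t=0.4850 [y] (3,4)
    t=1.4000 [x] (4,4)
    t=1.6397 [y] (4,3)
    t=2.7944 [y] (4,2)
    t=3.4000 [x] (5,2)
    t=3.9491 [y] (5,1) — stop
  → r_3 = 3.9491
beam 4: φ=0°, α=345°
  cosα=0.9659 sinα=-0.2588 | (3,5) | tMaxX 0.7247 tMaxY 1.6228 | tΔX 1.0353 tΔY 3.8637
    t=0.7247 [x] (4,5)
    t=1.6228 [y] (4,4)
    t=1.7600 [x] (5,4)
    t=2.7952 [x] (6,4) — stop
  → r_4 = 2.7952
beam 5: φ=45°, α=30°
  cosα=0.8660 sinα=0.5000 | (3,5) | tMaxX 0.8083 tMaxY 1.1600 | tΔX 1.1547 tΔY 2.0000
    t=0.8083 [x] (4,5)
    t=1.1600 [y] (4,6)
    t=1.9630 [x] (5,6)
    t=3.1177 [x] (6,6) — stop
  → r_5 = 3.1177
beam 6: φ=90°, α=75°
  cosα=0.2588 sinα=0.9659 | (3,5) | tMaxX 2.7046 tMaxY 0.6005 | tΔX 3.8637 tΔY 1.0353
    t=0.6005 [y] (3,6)
    t=1.6357 [y] (3,7) — stop
  → r_6 = 1.6357
beam 7: φ=135°, α=120°
  cosα=-0.5000 sinα=0.8660 | (3,5) | tMaxX 0.6000 tMaxY 0.6697 | tΔX 2.0000 tΔY 1.1547
    t=0.6000 [x] (2,5)
    t=0.6697 [y] (2,6)
    t=1.8244 [y] (2,7)
    t=2.6000 [x] (1,7)
    t=2.9791 [y] (1,8) — stop
  → r_7 = 2.9791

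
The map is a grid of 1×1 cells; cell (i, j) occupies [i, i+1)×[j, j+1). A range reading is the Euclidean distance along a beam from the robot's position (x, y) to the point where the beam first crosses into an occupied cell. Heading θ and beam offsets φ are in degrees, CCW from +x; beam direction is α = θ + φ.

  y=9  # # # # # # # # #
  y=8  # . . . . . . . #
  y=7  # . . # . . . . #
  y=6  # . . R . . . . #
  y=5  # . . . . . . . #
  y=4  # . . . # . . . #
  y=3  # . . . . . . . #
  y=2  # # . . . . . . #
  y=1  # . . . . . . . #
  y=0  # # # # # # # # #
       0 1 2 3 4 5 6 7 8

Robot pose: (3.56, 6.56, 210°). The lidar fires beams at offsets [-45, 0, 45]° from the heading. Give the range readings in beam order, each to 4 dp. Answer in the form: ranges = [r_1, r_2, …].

ranges = [2.6503, 2.9560, 5.7561]

beam 1: φ=-45°, α=165°
  cosα=-0.9659 sinα=0.2588 | (3,6) | tMaxX 0.5798 tMaxY 1.7000 | tΔX 1.0353 tΔY 3.8637
    t=0.5798 [x] (2,6)
    t=1.6150 [x] (1,6)
    t=1.7000 [y] (1,7)
    t=2.6503 [x] (0,7) — stop
  → r_1 = 2.6503
beam 2: φ=0°, α=210°
  cosα=-0.8660 sinα=-0.5000 | (3,6) | tMaxX 0.6466 tMaxY 1.1200 | tΔX 1.1547 tΔY 2.0000
    t=0.6466 [x] (2,6)
    t=1.1200 [y] (2,5)
    t=1.8013 [x] (1,5)
    t=2.9560 [x] (0,5) — stop
  → r_2 = 2.9560
beam 3: φ=45°, α=255°
  cosα=-0.2588 sinα=-0.9659 | (3,6) | tMaxX 2.1637 tMaxY 0.5798 | tΔX 3.8637 tΔY 1.0353
    t=0.5798 [y] (3,5)
    t=1.6150 [y] (3,4)
    t=2.1637 [x] (2,4)
    t=2.6503 [y] (2,3)
    t=3.6856 [y] (2,2)
    t=4.7209 [y] (2,1)
    t=5.7561 [y] (2,0) — stop
  → r_3 = 5.7561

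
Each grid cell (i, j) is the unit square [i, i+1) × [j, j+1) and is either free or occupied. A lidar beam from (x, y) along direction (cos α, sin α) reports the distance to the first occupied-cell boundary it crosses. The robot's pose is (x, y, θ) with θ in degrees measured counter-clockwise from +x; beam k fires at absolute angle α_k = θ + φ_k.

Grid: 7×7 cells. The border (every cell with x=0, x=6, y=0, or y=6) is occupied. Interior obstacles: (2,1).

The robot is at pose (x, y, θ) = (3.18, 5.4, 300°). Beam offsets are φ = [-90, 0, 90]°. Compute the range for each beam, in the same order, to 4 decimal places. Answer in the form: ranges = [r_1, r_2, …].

beam 1: φ=-90°, α=210°
  dir = (cos 210°, sin 210°) = (-0.8660, -0.5000); from cell (3,5)
  next x-line at t=0.2078, next y-line at t=0.8000; Δt_x=1.1547, Δt_y=2.0000
    x: enter (2,5) at t=0.2078
    y: enter (2,4) at t=0.8000
    x: enter (1,4) at t=1.3625
    x: enter (0,4) at t=2.5172 ← occupied
  → r_1 = 2.5172
beam 2: φ=0°, α=300°
  dir = (cos 300°, sin 300°) = (0.5000, -0.8660); from cell (3,5)
  next x-line at t=1.6400, next y-line at t=0.4619; Δt_x=2.0000, Δt_y=1.1547
    y: enter (3,4) at t=0.4619
    y: enter (3,3) at t=1.6166
    x: enter (4,3) at t=1.6400
    y: enter (4,2) at t=2.7713
    x: enter (5,2) at t=3.6400
    y: enter (5,1) at t=3.9260
    y: enter (5,0) at t=5.0807 ← occupied
  → r_2 = 5.0807
beam 3: φ=90°, α=30°
  dir = (cos 30°, sin 30°) = (0.8660, 0.5000); from cell (3,5)
  next x-line at t=0.9469, next y-line at t=1.2000; Δt_x=1.1547, Δt_y=2.0000
    x: enter (4,5) at t=0.9469
    y: enter (4,6) at t=1.2000 ← occupied
  → r_3 = 1.2000

ranges = [2.5172, 5.0807, 1.2000]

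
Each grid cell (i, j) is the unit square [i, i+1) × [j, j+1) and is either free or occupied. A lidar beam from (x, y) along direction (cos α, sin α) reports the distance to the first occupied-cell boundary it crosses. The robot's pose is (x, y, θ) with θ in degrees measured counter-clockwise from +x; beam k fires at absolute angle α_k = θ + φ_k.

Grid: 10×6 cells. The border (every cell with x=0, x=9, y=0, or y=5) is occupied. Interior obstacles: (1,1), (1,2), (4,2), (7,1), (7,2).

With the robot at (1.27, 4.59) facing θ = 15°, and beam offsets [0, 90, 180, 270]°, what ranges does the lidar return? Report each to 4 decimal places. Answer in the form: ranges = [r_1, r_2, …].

ranges = [1.5841, 0.4245, 0.2795, 1.6461]

beam 1: φ=0°, α=15°
  direction (0.9659, 0.2588); cell (1,4); t to first gridline: x 0.7558, y 1.5841 (then +1.0353 / +3.8637)
    (2,4) via x @ 0.7558
    (2,5) via y @ 1.5841  # hit
  → r_1 = 1.5841
beam 2: φ=90°, α=105°
  direction (-0.2588, 0.9659); cell (1,4); t to first gridline: x 1.0432, y 0.4245 (then +3.8637 / +1.0353)
    (1,5) via y @ 0.4245  # hit
  → r_2 = 0.4245
beam 3: φ=180°, α=195°
  direction (-0.9659, -0.2588); cell (1,4); t to first gridline: x 0.2795, y 2.2796 (then +1.0353 / +3.8637)
    (0,4) via x @ 0.2795  # hit
  → r_3 = 0.2795
beam 4: φ=270°, α=285°
  direction (0.2588, -0.9659); cell (1,4); t to first gridline: x 2.8205, y 0.6108 (then +3.8637 / +1.0353)
    (1,3) via y @ 0.6108
    (1,2) via y @ 1.6461  # hit
  → r_4 = 1.6461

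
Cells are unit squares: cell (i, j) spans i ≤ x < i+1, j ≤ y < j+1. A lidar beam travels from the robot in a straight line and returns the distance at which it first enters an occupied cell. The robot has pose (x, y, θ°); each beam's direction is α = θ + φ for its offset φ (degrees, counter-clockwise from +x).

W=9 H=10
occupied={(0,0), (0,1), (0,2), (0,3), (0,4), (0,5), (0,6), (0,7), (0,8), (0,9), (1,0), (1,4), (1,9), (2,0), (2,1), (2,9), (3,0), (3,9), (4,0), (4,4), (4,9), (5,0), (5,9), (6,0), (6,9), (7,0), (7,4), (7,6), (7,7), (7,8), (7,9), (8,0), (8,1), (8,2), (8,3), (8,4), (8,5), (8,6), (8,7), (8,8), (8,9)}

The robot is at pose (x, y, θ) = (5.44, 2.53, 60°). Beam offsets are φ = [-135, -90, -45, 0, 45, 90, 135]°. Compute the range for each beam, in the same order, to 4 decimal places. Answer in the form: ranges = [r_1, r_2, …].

beam 1: φ=-135°, α=285°
  direction (0.2588, -0.9659); cell (5,2); t to first gridline: x 2.1637, y 0.5487 (then +3.8637 / +1.0353)
    (5,1) via y @ 0.5487
    (5,0) via y @ 1.5840  # hit
  → r_1 = 1.5840
beam 2: φ=-90°, α=330°
  direction (0.8660, -0.5000); cell (5,2); t to first gridline: x 0.6466, y 1.0600 (then +1.1547 / +2.0000)
    (6,2) via x @ 0.6466
    (6,1) via y @ 1.0600
    (7,1) via x @ 1.8013
    (8,1) via x @ 2.9560  # hit
  → r_2 = 2.9560
beam 3: φ=-45°, α=15°
  direction (0.9659, 0.2588); cell (5,2); t to first gridline: x 0.5798, y 1.8159 (then +1.0353 / +3.8637)
    (6,2) via x @ 0.5798
    (7,2) via x @ 1.6150
    (7,3) via y @ 1.8159
    (8,3) via x @ 2.6503  # hit
  → r_3 = 2.6503
beam 4: φ=0°, α=60°
  direction (0.5000, 0.8660); cell (5,2); t to first gridline: x 1.1200, y 0.5427 (then +2.0000 / +1.1547)
    (5,3) via y @ 0.5427
    (6,3) via x @ 1.1200
    (6,4) via y @ 1.6974
    (6,5) via y @ 2.8521
    (7,5) via x @ 3.1200
    (7,6) via y @ 4.0068  # hit
  → r_4 = 4.0068
beam 5: φ=45°, α=105°
  direction (-0.2588, 0.9659); cell (5,2); t to first gridline: x 1.7000, y 0.4866 (then +3.8637 / +1.0353)
    (5,3) via y @ 0.4866
    (5,4) via y @ 1.5219
    (4,4) via x @ 1.7000  # hit
  → r_5 = 1.7000
beam 6: φ=90°, α=150°
  direction (-0.8660, 0.5000); cell (5,2); t to first gridline: x 0.5081, y 0.9400 (then +1.1547 / +2.0000)
    (4,2) via x @ 0.5081
    (4,3) via y @ 0.9400
    (3,3) via x @ 1.6628
    (2,3) via x @ 2.8175
    (2,4) via y @ 2.9400
    (1,4) via x @ 3.9722  # hit
  → r_6 = 3.9722
beam 7: φ=135°, α=195°
  direction (-0.9659, -0.2588); cell (5,2); t to first gridline: x 0.4555, y 2.0478 (then +1.0353 / +3.8637)
    (4,2) via x @ 0.4555
    (3,2) via x @ 1.4908
    (3,1) via y @ 2.0478
    (2,1) via x @ 2.5261  # hit
  → r_7 = 2.5261

ranges = [1.5840, 2.9560, 2.6503, 4.0068, 1.7000, 3.9722, 2.5261]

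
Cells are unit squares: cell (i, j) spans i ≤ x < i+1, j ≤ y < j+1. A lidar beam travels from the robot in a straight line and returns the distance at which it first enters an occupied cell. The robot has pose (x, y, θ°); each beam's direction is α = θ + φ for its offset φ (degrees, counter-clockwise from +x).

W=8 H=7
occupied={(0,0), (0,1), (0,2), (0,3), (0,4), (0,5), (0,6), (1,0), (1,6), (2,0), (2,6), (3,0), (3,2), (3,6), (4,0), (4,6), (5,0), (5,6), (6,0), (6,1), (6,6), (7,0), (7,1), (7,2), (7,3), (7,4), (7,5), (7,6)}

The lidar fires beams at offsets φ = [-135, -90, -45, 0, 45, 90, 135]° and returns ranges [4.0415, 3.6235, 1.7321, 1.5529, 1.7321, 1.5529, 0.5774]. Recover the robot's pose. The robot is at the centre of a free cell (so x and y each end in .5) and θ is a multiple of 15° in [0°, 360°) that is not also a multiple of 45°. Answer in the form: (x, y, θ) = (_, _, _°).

(x, y, θ) = (2.5, 2.5, 195°)

The pose lattice has 28·16 = 448 candidates. Test each by forward raycasting.
  (4.5, 4.5, 330°): beam 1 = 3.6235 ≠ 4.0415 ✗
  (6.5, 2.5, 195°): beam 1 = 1.0000 ≠ 4.0415 ✗
  (4.5, 3.5, 150°): beam 1 = 2.5882 ≠ 4.0415 ✗
  (1.5, 4.5, 330°): beam 1 = 0.5176 ≠ 4.0415 ✗
  …
  (2.5, 2.5, 195°): r_1=4.0415, r_2=3.6235, r_3=1.7321, r_4=1.5529, r_5=1.7321, r_6=1.5529, r_7=0.5774 — all match ✓
Only this pose fits every beam.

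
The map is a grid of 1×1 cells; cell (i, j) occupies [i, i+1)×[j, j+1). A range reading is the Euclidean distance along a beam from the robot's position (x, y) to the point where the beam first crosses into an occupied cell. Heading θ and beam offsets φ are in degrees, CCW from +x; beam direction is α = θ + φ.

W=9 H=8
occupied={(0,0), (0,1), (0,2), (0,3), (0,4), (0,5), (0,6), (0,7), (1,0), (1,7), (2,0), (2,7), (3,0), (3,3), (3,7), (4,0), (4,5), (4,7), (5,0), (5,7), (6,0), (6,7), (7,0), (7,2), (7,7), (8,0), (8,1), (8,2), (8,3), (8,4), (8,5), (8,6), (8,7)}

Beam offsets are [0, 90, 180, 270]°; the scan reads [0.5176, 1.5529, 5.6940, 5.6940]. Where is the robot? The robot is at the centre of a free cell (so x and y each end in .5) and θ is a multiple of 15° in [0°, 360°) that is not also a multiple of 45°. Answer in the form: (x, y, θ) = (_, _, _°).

Candidates: 39 free-cell centres × 16 headings = 624 poses. Raycast each; keep the one whose scan matches to 4 dp.
  (5.5, 3.5, 75°): beam 1 = 3.6235 ≠ 0.5176 ✗
  (4.5, 2.5, 120°): beam 1 = 1.0000 ≠ 0.5176 ✗
  (3.5, 5.5, 330°): beam 1 = 0.5774 ≠ 0.5176 ✗
  (5.5, 1.5, 285°): beam 2 = 1.9319 ≠ 1.5529 ✗
  …
  (6.5, 1.5, 255°): r_1=0.5176, r_2=1.5529, r_3=5.6940, r_4=5.6940 — all match ✓
Only this pose fits every beam.

(x, y, θ) = (6.5, 1.5, 255°)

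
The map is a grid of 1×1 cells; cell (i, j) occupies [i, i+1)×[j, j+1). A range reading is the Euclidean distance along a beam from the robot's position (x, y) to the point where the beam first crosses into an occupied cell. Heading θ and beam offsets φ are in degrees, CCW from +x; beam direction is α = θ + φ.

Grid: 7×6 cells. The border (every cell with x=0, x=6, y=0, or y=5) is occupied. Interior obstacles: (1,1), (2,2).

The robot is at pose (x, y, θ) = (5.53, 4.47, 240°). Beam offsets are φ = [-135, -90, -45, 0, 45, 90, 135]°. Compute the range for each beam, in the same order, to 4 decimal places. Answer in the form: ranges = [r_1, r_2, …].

beam 1: φ=-135°, α=105°
  dir = (cos 105°, sin 105°) = (-0.2588, 0.9659); from cell (5,4)
  next x-line at t=2.0478, next y-line at t=0.5487; Δt_x=3.8637, Δt_y=1.0353
    y: enter (5,5) at t=0.5487 ← occupied
  → r_1 = 0.5487
beam 2: φ=-90°, α=150°
  dir = (cos 150°, sin 150°) = (-0.8660, 0.5000); from cell (5,4)
  next x-line at t=0.6120, next y-line at t=1.0600; Δt_x=1.1547, Δt_y=2.0000
    x: enter (4,4) at t=0.6120
    y: enter (4,5) at t=1.0600 ← occupied
  → r_2 = 1.0600
beam 3: φ=-45°, α=195°
  dir = (cos 195°, sin 195°) = (-0.9659, -0.2588); from cell (5,4)
  next x-line at t=0.5487, next y-line at t=1.8159; Δt_x=1.0353, Δt_y=3.8637
    x: enter (4,4) at t=0.5487
    x: enter (3,4) at t=1.5840
    y: enter (3,3) at t=1.8159
    x: enter (2,3) at t=2.6192
    x: enter (1,3) at t=3.6545
    x: enter (0,3) at t=4.6898 ← occupied
  → r_3 = 4.6898
beam 4: φ=0°, α=240°
  dir = (cos 240°, sin 240°) = (-0.5000, -0.8660); from cell (5,4)
  next x-line at t=1.0600, next y-line at t=0.5427; Δt_x=2.0000, Δt_y=1.1547
    y: enter (5,3) at t=0.5427
    x: enter (4,3) at t=1.0600
    y: enter (4,2) at t=1.6974
    y: enter (4,1) at t=2.8521
    x: enter (3,1) at t=3.0600
    y: enter (3,0) at t=4.0068 ← occupied
  → r_4 = 4.0068
beam 5: φ=45°, α=285°
  dir = (cos 285°, sin 285°) = (0.2588, -0.9659); from cell (5,4)
  next x-line at t=1.8159, next y-line at t=0.4866; Δt_x=3.8637, Δt_y=1.0353
    y: enter (5,3) at t=0.4866
    y: enter (5,2) at t=1.5219
    x: enter (6,2) at t=1.8159 ← occupied
  → r_5 = 1.8159
beam 6: φ=90°, α=330°
  dir = (cos 330°, sin 330°) = (0.8660, -0.5000); from cell (5,4)
  next x-line at t=0.5427, next y-line at t=0.9400; Δt_x=1.1547, Δt_y=2.0000
    x: enter (6,4) at t=0.5427 ← occupied
  → r_6 = 0.5427
beam 7: φ=135°, α=15°
  dir = (cos 15°, sin 15°) = (0.9659, 0.2588); from cell (5,4)
  next x-line at t=0.4866, next y-line at t=2.0478; Δt_x=1.0353, Δt_y=3.8637
    x: enter (6,4) at t=0.4866 ← occupied
  → r_7 = 0.4866

ranges = [0.5487, 1.0600, 4.6898, 4.0068, 1.8159, 0.5427, 0.4866]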